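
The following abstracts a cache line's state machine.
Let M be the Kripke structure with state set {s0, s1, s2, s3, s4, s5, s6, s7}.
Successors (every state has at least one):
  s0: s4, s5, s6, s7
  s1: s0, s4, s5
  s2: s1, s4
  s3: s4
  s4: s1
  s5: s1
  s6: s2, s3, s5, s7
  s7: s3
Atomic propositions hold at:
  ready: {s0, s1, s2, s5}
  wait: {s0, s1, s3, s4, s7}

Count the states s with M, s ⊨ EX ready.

6

Sat(EX ready) = {s : some successor in {s0, s1, s2, s5}} = {s0, s1, s2, s4, s5, s6}
|Sat(EX ready)| = |{s0, s1, s2, s4, s5, s6}| = 6.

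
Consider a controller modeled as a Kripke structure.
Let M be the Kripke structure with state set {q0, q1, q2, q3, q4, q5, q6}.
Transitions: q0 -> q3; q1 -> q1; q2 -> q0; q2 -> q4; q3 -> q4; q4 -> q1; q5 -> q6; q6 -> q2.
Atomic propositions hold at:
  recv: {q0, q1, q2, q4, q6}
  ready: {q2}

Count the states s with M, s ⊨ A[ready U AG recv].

AG recv: greatest fixpoint, start Z0 = {q0, q1, q2, q4, q6}, keep only states in Sat with every successor in Z. Z1 = {q1, q2, q4, q6}; Z2 = {q1, q4, q6}; Z3 = {q1, q4}; fixed.
Sat(AG recv) = {q1, q4}
A[ready U AG recv]: least fixpoint, start Z0 = Sat(AG recv) = {q1, q4}, add states in Sat(ready) with every successor in Z. Already a fixed point.
Sat(A[ready U AG recv]) = {q1, q4}
|Sat(A[ready U AG recv])| = |{q1, q4}| = 2.

2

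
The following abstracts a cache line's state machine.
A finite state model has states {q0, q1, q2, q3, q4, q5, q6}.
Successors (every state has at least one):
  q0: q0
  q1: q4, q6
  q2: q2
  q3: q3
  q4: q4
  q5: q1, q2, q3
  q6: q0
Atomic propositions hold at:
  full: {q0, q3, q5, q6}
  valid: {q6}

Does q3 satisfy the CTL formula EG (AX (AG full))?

Yes

AG full: greatest fixpoint, start Z0 = {q0, q3, q5, q6}, keep only states in Sat with every successor in Z. Z1 = {q0, q3, q6}; fixed.
Sat(AG full) = {q0, q3, q6}
Sat(AX (AG full)) = {s : every successor in {q0, q3, q6}} = {q0, q3, q6}
EG (AX (AG full)): greatest fixpoint, start Z0 = {q0, q3, q6}, keep only states in Sat with some successor in Z. Already a fixed point.
Sat(EG (AX (AG full))) = {q0, q3, q6}
q3 ∈ Sat(EG (AX (AG full))) = {q0, q3, q6}, so the formula holds at q3.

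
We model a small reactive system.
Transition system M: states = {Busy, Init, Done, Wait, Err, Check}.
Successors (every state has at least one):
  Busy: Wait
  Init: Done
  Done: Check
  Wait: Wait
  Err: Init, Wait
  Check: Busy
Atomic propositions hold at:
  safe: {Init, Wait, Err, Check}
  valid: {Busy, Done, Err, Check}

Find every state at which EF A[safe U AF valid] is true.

{Busy, Init, Done, Err, Check}

AF valid: least fixpoint, start Z0 = {Busy, Done, Err, Check}, add states with every successor in Z. Z1 = {Busy, Init, Done, Err, Check}; fixed.
Sat(AF valid) = {Busy, Init, Done, Err, Check}
A[safe U AF valid]: least fixpoint, start Z0 = Sat(AF valid) = {Busy, Init, Done, Err, Check}, add states in Sat(safe) with every successor in Z. Already a fixed point.
Sat(A[safe U AF valid]) = {Busy, Init, Done, Err, Check}
EF A[safe U AF valid]: least fixpoint, start Z0 = {Busy, Init, Done, Err, Check}, add states with some successor in Z. Already a fixed point.
Sat(EF A[safe U AF valid]) = {Busy, Init, Done, Err, Check}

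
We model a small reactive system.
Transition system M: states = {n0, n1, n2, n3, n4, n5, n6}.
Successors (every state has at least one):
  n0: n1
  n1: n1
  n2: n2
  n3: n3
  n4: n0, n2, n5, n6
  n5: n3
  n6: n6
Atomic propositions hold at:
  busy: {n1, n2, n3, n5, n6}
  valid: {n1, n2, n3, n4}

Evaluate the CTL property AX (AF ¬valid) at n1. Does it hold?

No

Sat(¬valid) = {n0, n5, n6}
AF ¬valid: least fixpoint, start Z0 = {n0, n5, n6}, add states with every successor in Z. Already a fixed point.
Sat(AF ¬valid) = {n0, n5, n6}
Sat(AX (AF ¬valid)) = {s : every successor in {n0, n5, n6}} = {n6}
n1 ∉ Sat(AX (AF ¬valid)) = {n6}, so the formula does not hold at n1.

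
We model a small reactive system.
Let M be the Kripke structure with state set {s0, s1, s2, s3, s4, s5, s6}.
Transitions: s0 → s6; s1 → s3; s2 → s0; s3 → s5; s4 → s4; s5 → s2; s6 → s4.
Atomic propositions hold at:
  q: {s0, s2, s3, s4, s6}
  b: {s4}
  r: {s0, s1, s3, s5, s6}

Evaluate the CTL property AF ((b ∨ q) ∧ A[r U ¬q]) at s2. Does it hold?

No

Sat(b ∨ q) = {s0, s2, s3, s4, s6}
Sat(¬q) = {s1, s5}
A[r U ¬q]: least fixpoint, start Z0 = Sat(¬q) = {s1, s5}, add states in Sat(r) with every successor in Z. Z1 = {s1, s3, s5}; fixed.
Sat(A[r U ¬q]) = {s1, s3, s5}
Sat((b ∨ q) ∧ A[r U ¬q]) = {s3}
AF ((b ∨ q) ∧ A[r U ¬q]): least fixpoint, start Z0 = {s3}, add states with every successor in Z. Z1 = {s1, s3}; fixed.
Sat(AF ((b ∨ q) ∧ A[r U ¬q])) = {s1, s3}
s2 ∉ Sat(AF ((b ∨ q) ∧ A[r U ¬q])) = {s1, s3}, so the formula does not hold at s2.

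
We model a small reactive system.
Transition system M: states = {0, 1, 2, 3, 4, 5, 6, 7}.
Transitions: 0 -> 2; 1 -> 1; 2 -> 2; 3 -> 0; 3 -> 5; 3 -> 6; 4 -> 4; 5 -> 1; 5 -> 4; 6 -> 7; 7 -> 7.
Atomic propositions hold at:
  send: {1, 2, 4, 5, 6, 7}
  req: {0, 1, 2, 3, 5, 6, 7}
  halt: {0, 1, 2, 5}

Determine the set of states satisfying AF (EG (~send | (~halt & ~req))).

Sat(~send) = {0, 3}
Sat(~halt) = {3, 4, 6, 7}
Sat(~req) = {4}
Sat(~halt & ~req) = {4}
Sat(~send | (~halt & ~req)) = {0, 3, 4}
EG (~send | (~halt & ~req)): greatest fixpoint, start Z0 = {0, 3, 4}, keep only states in Sat with some successor in Z. Z1 = {3, 4}; Z2 = {4}; fixed.
Sat(EG (~send | (~halt & ~req))) = {4}
AF (EG (~send | (~halt & ~req))): least fixpoint, start Z0 = {4}, add states with every successor in Z. Already a fixed point.
Sat(AF (EG (~send | (~halt & ~req)))) = {4}

{4}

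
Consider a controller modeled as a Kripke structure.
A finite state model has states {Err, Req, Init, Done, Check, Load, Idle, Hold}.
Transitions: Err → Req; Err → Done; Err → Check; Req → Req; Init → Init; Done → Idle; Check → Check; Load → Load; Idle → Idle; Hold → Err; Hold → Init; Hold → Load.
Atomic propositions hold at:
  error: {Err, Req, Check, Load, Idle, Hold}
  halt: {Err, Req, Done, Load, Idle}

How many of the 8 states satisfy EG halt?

EG halt: greatest fixpoint, start Z0 = {Err, Req, Done, Load, Idle}, keep only states in Sat with some successor in Z. Already a fixed point.
Sat(EG halt) = {Err, Req, Done, Load, Idle}
|Sat(EG halt)| = |{Err, Req, Done, Load, Idle}| = 5.

5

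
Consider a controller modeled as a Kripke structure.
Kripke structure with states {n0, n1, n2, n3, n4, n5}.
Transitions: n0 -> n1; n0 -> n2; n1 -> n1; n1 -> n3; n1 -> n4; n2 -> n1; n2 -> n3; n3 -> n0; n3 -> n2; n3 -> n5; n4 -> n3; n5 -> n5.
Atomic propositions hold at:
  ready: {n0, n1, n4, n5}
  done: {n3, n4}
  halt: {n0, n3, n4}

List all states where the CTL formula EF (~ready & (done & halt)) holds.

{n0, n1, n2, n3, n4}

Sat(~ready) = {n2, n3}
Sat(done & halt) = {n3, n4}
Sat(~ready & (done & halt)) = {n3}
EF (~ready & (done & halt)): least fixpoint, start Z0 = {n3}, add states with some successor in Z. Z1 = {n1, n2, n3, n4}; Z2 = {n0, n1, n2, n3, n4}; fixed.
Sat(EF (~ready & (done & halt))) = {n0, n1, n2, n3, n4}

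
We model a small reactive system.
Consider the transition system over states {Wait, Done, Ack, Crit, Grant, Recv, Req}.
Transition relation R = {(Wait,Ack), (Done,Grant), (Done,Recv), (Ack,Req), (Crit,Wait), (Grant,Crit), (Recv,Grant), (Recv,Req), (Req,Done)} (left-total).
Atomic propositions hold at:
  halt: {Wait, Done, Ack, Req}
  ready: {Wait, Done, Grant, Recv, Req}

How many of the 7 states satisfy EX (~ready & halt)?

Sat(~ready) = {Ack, Crit}
Sat(~ready & halt) = {Ack}
Sat(EX (~ready & halt)) = {s : some successor in {Ack}} = {Wait}
|Sat(EX (~ready & halt))| = |{Wait}| = 1.

1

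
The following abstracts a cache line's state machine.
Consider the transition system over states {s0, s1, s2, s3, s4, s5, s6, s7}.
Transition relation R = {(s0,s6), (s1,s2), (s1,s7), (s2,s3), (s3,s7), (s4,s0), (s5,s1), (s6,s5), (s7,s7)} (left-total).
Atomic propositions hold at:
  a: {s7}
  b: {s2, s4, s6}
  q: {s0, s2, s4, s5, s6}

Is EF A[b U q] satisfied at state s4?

A[b U q]: least fixpoint, start Z0 = Sat(q) = {s0, s2, s4, s5, s6}, add states in Sat(b) with every successor in Z. Already a fixed point.
Sat(A[b U q]) = {s0, s2, s4, s5, s6}
EF A[b U q]: least fixpoint, start Z0 = {s0, s2, s4, s5, s6}, add states with some successor in Z. Z1 = {s0, s1, s2, s4, s5, s6}; fixed.
Sat(EF A[b U q]) = {s0, s1, s2, s4, s5, s6}
s4 ∈ Sat(EF A[b U q]) = {s0, s1, s2, s4, s5, s6}, so the formula holds at s4.

Yes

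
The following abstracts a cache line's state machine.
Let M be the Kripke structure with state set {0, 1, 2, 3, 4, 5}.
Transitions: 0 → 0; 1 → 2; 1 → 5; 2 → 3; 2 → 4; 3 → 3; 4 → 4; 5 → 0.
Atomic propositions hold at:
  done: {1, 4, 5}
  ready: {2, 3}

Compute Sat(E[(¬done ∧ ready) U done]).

Sat(¬done) = {0, 2, 3}
Sat(¬done ∧ ready) = {2, 3}
E[(¬done ∧ ready) U done]: least fixpoint, start Z0 = Sat(done) = {1, 4, 5}, add states in Sat(¬done ∧ ready) with some successor in Z. Z1 = {1, 2, 4, 5}; fixed.
Sat(E[(¬done ∧ ready) U done]) = {1, 2, 4, 5}

{1, 2, 4, 5}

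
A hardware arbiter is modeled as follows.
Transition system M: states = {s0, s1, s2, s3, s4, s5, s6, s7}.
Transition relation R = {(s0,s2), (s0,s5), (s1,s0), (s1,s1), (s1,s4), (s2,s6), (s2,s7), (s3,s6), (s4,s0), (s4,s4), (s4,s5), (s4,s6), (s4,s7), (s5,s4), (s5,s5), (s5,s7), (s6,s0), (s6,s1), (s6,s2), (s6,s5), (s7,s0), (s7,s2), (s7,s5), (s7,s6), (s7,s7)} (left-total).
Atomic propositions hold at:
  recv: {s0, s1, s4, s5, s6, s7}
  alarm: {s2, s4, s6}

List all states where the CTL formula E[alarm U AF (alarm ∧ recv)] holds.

{s2, s3, s4, s6}

Sat(alarm ∧ recv) = {s4, s6}
AF (alarm ∧ recv): least fixpoint, start Z0 = {s4, s6}, add states with every successor in Z. Z1 = {s3, s4, s6}; fixed.
Sat(AF (alarm ∧ recv)) = {s3, s4, s6}
E[alarm U AF (alarm ∧ recv)]: least fixpoint, start Z0 = Sat(AF (alarm ∧ recv)) = {s3, s4, s6}, add states in Sat(alarm) with some successor in Z. Z1 = {s2, s3, s4, s6}; fixed.
Sat(E[alarm U AF (alarm ∧ recv)]) = {s2, s3, s4, s6}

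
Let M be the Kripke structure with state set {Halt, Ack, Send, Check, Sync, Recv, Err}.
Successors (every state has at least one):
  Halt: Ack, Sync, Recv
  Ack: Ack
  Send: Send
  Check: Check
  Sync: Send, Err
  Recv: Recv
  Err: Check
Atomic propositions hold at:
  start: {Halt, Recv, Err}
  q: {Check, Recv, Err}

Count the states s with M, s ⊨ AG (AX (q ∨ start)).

3

Sat(q ∨ start) = {Halt, Check, Recv, Err}
Sat(AX (q ∨ start)) = {s : every successor in {Halt, Check, Recv, Err}} = {Check, Recv, Err}
AG (AX (q ∨ start)): greatest fixpoint, start Z0 = {Check, Recv, Err}, keep only states in Sat with every successor in Z. Already a fixed point.
Sat(AG (AX (q ∨ start))) = {Check, Recv, Err}
|Sat(AG (AX (q ∨ start)))| = |{Check, Recv, Err}| = 3.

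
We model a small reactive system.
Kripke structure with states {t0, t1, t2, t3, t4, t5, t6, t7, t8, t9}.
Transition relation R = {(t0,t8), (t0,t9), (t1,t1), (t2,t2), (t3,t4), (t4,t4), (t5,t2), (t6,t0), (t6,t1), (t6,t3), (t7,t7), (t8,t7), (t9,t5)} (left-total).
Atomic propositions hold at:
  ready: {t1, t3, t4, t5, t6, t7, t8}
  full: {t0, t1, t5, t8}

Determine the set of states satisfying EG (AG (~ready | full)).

Sat(~ready) = {t0, t2, t9}
Sat(~ready | full) = {t0, t1, t2, t5, t8, t9}
AG (~ready | full): greatest fixpoint, start Z0 = {t0, t1, t2, t5, t8, t9}, keep only states in Sat with every successor in Z. Z1 = {t0, t1, t2, t5, t9}; Z2 = {t1, t2, t5, t9}; fixed.
Sat(AG (~ready | full)) = {t1, t2, t5, t9}
EG (AG (~ready | full)): greatest fixpoint, start Z0 = {t1, t2, t5, t9}, keep only states in Sat with some successor in Z. Already a fixed point.
Sat(EG (AG (~ready | full))) = {t1, t2, t5, t9}

{t1, t2, t5, t9}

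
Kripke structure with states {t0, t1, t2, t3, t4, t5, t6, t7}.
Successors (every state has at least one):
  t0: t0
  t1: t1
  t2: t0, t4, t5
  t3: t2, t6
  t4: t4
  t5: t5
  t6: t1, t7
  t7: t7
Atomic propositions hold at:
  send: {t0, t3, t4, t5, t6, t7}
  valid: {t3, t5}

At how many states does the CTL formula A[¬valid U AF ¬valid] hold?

Sat(¬valid) = {t0, t1, t2, t4, t6, t7}
AF ¬valid: least fixpoint, start Z0 = {t0, t1, t2, t4, t6, t7}, add states with every successor in Z. Z1 = {t0, t1, t2, t3, t4, t6, t7}; fixed.
Sat(AF ¬valid) = {t0, t1, t2, t3, t4, t6, t7}
A[¬valid U AF ¬valid]: least fixpoint, start Z0 = Sat(AF ¬valid) = {t0, t1, t2, t3, t4, t6, t7}, add states in Sat(¬valid) with every successor in Z. Already a fixed point.
Sat(A[¬valid U AF ¬valid]) = {t0, t1, t2, t3, t4, t6, t7}
|Sat(A[¬valid U AF ¬valid])| = |{t0, t1, t2, t3, t4, t6, t7}| = 7.

7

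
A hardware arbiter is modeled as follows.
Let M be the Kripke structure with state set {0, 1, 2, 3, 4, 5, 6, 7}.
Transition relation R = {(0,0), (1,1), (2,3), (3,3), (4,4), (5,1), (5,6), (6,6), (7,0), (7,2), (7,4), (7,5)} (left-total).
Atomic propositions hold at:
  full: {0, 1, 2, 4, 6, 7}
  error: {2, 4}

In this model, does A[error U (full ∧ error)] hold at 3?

No

Sat(full ∧ error) = {2, 4}
A[error U (full ∧ error)]: least fixpoint, start Z0 = Sat((full ∧ error)) = {2, 4}, add states in Sat(error) with every successor in Z. Already a fixed point.
Sat(A[error U (full ∧ error)]) = {2, 4}
3 ∉ Sat(A[error U (full ∧ error)]) = {2, 4}, so the formula does not hold at 3.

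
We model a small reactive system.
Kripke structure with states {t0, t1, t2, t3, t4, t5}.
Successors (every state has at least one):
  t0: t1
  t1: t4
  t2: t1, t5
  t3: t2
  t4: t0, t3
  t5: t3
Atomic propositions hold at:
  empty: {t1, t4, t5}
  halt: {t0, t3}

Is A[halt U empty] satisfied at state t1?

A[halt U empty]: least fixpoint, start Z0 = Sat(empty) = {t1, t4, t5}, add states in Sat(halt) with every successor in Z. Z1 = {t0, t1, t4, t5}; fixed.
Sat(A[halt U empty]) = {t0, t1, t4, t5}
t1 ∈ Sat(A[halt U empty]) = {t0, t1, t4, t5}, so the formula holds at t1.

Yes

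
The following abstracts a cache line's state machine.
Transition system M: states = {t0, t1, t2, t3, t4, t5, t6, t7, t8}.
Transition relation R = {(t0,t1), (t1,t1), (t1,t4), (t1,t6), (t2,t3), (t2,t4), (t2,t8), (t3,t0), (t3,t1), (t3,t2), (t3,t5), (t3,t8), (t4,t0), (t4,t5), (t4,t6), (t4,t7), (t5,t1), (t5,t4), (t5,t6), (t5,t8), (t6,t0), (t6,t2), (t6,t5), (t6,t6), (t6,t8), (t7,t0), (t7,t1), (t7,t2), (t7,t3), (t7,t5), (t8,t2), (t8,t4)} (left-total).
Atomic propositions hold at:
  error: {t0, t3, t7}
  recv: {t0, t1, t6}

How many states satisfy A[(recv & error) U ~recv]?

Sat(recv & error) = {t0}
Sat(~recv) = {t2, t3, t4, t5, t7, t8}
A[(recv & error) U ~recv]: least fixpoint, start Z0 = Sat(~recv) = {t2, t3, t4, t5, t7, t8}, add states in Sat(recv & error) with every successor in Z. Already a fixed point.
Sat(A[(recv & error) U ~recv]) = {t2, t3, t4, t5, t7, t8}
|Sat(A[(recv & error) U ~recv])| = |{t2, t3, t4, t5, t7, t8}| = 6.

6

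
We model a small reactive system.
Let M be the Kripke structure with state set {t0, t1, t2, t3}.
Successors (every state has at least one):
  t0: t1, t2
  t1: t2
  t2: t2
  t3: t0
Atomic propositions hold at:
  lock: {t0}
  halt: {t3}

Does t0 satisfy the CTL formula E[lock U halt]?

No

E[lock U halt]: least fixpoint, start Z0 = Sat(halt) = {t3}, add states in Sat(lock) with some successor in Z. Already a fixed point.
Sat(E[lock U halt]) = {t3}
t0 ∉ Sat(E[lock U halt]) = {t3}, so the formula does not hold at t0.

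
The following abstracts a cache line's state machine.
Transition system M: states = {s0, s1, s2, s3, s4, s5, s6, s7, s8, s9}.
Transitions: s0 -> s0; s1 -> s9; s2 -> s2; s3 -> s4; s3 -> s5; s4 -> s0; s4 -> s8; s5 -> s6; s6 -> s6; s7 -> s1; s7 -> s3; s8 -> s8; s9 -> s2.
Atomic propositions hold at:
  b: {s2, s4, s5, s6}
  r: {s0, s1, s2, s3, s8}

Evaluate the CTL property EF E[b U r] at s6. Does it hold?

E[b U r]: least fixpoint, start Z0 = Sat(r) = {s0, s1, s2, s3, s8}, add states in Sat(b) with some successor in Z. Z1 = {s0, s1, s2, s3, s4, s8}; fixed.
Sat(E[b U r]) = {s0, s1, s2, s3, s4, s8}
EF E[b U r]: least fixpoint, start Z0 = {s0, s1, s2, s3, s4, s8}, add states with some successor in Z. Z1 = {s0, s1, s2, s3, s4, s7, s8, s9}; fixed.
Sat(EF E[b U r]) = {s0, s1, s2, s3, s4, s7, s8, s9}
s6 ∉ Sat(EF E[b U r]) = {s0, s1, s2, s3, s4, s7, s8, s9}, so the formula does not hold at s6.

No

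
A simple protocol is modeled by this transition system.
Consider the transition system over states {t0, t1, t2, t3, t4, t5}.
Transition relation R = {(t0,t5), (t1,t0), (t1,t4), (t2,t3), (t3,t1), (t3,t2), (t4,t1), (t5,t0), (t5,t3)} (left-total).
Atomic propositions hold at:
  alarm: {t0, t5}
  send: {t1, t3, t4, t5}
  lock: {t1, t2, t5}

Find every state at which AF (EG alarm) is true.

EG alarm: greatest fixpoint, start Z0 = {t0, t5}, keep only states in Sat with some successor in Z. Already a fixed point.
Sat(EG alarm) = {t0, t5}
AF (EG alarm): least fixpoint, start Z0 = {t0, t5}, add states with every successor in Z. Already a fixed point.
Sat(AF (EG alarm)) = {t0, t5}

{t0, t5}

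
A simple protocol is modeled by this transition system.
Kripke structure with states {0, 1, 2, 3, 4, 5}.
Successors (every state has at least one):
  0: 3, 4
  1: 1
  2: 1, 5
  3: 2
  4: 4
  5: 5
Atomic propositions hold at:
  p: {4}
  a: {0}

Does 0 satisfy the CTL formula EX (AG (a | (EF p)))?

Yes

EF p: least fixpoint, start Z0 = {4}, add states with some successor in Z. Z1 = {0, 4}; fixed.
Sat(EF p) = {0, 4}
Sat(a | (EF p)) = {0, 4}
AG (a | (EF p)): greatest fixpoint, start Z0 = {0, 4}, keep only states in Sat with every successor in Z. Z1 = {4}; fixed.
Sat(AG (a | (EF p))) = {4}
Sat(EX (AG (a | (EF p)))) = {s : some successor in {4}} = {0, 4}
0 ∈ Sat(EX (AG (a | (EF p)))) = {0, 4}, so the formula holds at 0.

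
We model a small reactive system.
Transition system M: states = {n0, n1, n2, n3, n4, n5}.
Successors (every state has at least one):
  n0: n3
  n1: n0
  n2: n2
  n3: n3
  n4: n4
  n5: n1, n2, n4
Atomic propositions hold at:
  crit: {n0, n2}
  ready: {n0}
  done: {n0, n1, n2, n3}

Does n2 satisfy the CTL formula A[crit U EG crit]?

Yes

EG crit: greatest fixpoint, start Z0 = {n0, n2}, keep only states in Sat with some successor in Z. Z1 = {n2}; fixed.
Sat(EG crit) = {n2}
A[crit U EG crit]: least fixpoint, start Z0 = Sat(EG crit) = {n2}, add states in Sat(crit) with every successor in Z. Already a fixed point.
Sat(A[crit U EG crit]) = {n2}
n2 ∈ Sat(A[crit U EG crit]) = {n2}, so the formula holds at n2.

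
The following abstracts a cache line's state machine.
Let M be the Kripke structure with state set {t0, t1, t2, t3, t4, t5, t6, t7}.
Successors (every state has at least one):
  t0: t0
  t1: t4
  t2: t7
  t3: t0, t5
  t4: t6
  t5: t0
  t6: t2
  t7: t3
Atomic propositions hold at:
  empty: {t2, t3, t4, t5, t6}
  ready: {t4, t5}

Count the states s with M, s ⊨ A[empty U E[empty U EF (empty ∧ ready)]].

7

Sat(empty ∧ ready) = {t4, t5}
EF (empty ∧ ready): least fixpoint, start Z0 = {t4, t5}, add states with some successor in Z. Z1 = {t1, t3, t4, t5}; Z2 = {t1, t3, t4, t5, t7}; Z3 = {t1, t2, t3, t4, t5, t7}; Z4 = {t1, t2, t3, t4, t5, t6, t7}; fixed.
Sat(EF (empty ∧ ready)) = {t1, t2, t3, t4, t5, t6, t7}
E[empty U EF (empty ∧ ready)]: least fixpoint, start Z0 = Sat(EF (empty ∧ ready)) = {t1, t2, t3, t4, t5, t6, t7}, add states in Sat(empty) with some successor in Z. Already a fixed point.
Sat(E[empty U EF (empty ∧ ready)]) = {t1, t2, t3, t4, t5, t6, t7}
A[empty U E[empty U EF (empty ∧ ready)]]: least fixpoint, start Z0 = Sat(E[empty U EF (empty ∧ ready)]) = {t1, t2, t3, t4, t5, t6, t7}, add states in Sat(empty) with every successor in Z. Already a fixed point.
Sat(A[empty U E[empty U EF (empty ∧ ready)]]) = {t1, t2, t3, t4, t5, t6, t7}
|Sat(A[empty U E[empty U EF (empty ∧ ready)]])| = |{t1, t2, t3, t4, t5, t6, t7}| = 7.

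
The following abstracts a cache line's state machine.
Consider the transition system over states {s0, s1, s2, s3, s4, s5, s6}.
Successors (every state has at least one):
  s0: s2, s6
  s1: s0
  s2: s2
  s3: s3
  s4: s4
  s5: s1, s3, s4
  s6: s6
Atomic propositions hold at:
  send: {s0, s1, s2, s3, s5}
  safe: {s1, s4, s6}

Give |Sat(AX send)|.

Sat(AX send) = {s : every successor in {s0, s1, s2, s3, s5}} = {s1, s2, s3}
|Sat(AX send)| = |{s1, s2, s3}| = 3.

3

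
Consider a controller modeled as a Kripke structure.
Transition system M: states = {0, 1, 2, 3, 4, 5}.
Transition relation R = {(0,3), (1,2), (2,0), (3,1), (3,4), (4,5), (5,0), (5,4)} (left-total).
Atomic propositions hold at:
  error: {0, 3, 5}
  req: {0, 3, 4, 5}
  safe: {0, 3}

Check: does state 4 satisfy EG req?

Yes

EG req: greatest fixpoint, start Z0 = {0, 3, 4, 5}, keep only states in Sat with some successor in Z. Already a fixed point.
Sat(EG req) = {0, 3, 4, 5}
4 ∈ Sat(EG req) = {0, 3, 4, 5}, so the formula holds at 4.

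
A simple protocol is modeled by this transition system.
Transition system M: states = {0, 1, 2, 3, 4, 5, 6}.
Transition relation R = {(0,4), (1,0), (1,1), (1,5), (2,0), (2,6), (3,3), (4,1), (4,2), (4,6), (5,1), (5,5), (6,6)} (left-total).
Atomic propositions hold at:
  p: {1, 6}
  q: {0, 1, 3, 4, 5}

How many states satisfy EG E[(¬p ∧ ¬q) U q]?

6

Sat(¬p) = {0, 2, 3, 4, 5}
Sat(¬q) = {2, 6}
Sat(¬p ∧ ¬q) = {2}
E[(¬p ∧ ¬q) U q]: least fixpoint, start Z0 = Sat(q) = {0, 1, 3, 4, 5}, add states in Sat(¬p ∧ ¬q) with some successor in Z. Z1 = {0, 1, 2, 3, 4, 5}; fixed.
Sat(E[(¬p ∧ ¬q) U q]) = {0, 1, 2, 3, 4, 5}
EG E[(¬p ∧ ¬q) U q]: greatest fixpoint, start Z0 = {0, 1, 2, 3, 4, 5}, keep only states in Sat with some successor in Z. Already a fixed point.
Sat(EG E[(¬p ∧ ¬q) U q]) = {0, 1, 2, 3, 4, 5}
|Sat(EG E[(¬p ∧ ¬q) U q])| = |{0, 1, 2, 3, 4, 5}| = 6.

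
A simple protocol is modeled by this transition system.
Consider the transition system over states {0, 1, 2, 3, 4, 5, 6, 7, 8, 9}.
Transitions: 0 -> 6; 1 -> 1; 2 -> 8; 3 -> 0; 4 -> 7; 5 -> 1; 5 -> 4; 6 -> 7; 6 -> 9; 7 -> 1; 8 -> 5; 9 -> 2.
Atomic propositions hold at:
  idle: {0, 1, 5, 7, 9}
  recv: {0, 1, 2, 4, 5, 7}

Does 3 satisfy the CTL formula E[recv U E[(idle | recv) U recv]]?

No

Sat(idle | recv) = {0, 1, 2, 4, 5, 7, 9}
E[(idle | recv) U recv]: least fixpoint, start Z0 = Sat(recv) = {0, 1, 2, 4, 5, 7}, add states in Sat(idle | recv) with some successor in Z. Z1 = {0, 1, 2, 4, 5, 7, 9}; fixed.
Sat(E[(idle | recv) U recv]) = {0, 1, 2, 4, 5, 7, 9}
E[recv U E[(idle | recv) U recv]]: least fixpoint, start Z0 = Sat(E[(idle | recv) U recv]) = {0, 1, 2, 4, 5, 7, 9}, add states in Sat(recv) with some successor in Z. Already a fixed point.
Sat(E[recv U E[(idle | recv) U recv]]) = {0, 1, 2, 4, 5, 7, 9}
3 ∉ Sat(E[recv U E[(idle | recv) U recv]]) = {0, 1, 2, 4, 5, 7, 9}, so the formula does not hold at 3.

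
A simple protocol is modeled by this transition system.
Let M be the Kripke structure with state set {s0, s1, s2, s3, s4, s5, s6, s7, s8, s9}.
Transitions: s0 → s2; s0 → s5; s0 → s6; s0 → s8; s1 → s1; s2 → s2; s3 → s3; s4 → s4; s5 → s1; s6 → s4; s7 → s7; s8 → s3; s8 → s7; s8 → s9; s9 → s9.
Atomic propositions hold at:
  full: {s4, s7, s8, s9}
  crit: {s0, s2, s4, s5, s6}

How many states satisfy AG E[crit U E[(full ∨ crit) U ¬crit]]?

6

Sat(full ∨ crit) = {s0, s2, s4, s5, s6, s7, s8, s9}
Sat(¬crit) = {s1, s3, s7, s8, s9}
E[(full ∨ crit) U ¬crit]: least fixpoint, start Z0 = Sat(¬crit) = {s1, s3, s7, s8, s9}, add states in Sat(full ∨ crit) with some successor in Z. Z1 = {s0, s1, s3, s5, s7, s8, s9}; fixed.
Sat(E[(full ∨ crit) U ¬crit]) = {s0, s1, s3, s5, s7, s8, s9}
E[crit U E[(full ∨ crit) U ¬crit]]: least fixpoint, start Z0 = Sat(E[(full ∨ crit) U ¬crit]) = {s0, s1, s3, s5, s7, s8, s9}, add states in Sat(crit) with some successor in Z. Already a fixed point.
Sat(E[crit U E[(full ∨ crit) U ¬crit]]) = {s0, s1, s3, s5, s7, s8, s9}
AG E[crit U E[(full ∨ crit) U ¬crit]]: greatest fixpoint, start Z0 = {s0, s1, s3, s5, s7, s8, s9}, keep only states in Sat with every successor in Z. Z1 = {s1, s3, s5, s7, s8, s9}; fixed.
Sat(AG E[crit U E[(full ∨ crit) U ¬crit]]) = {s1, s3, s5, s7, s8, s9}
|Sat(AG E[crit U E[(full ∨ crit) U ¬crit]])| = |{s1, s3, s5, s7, s8, s9}| = 6.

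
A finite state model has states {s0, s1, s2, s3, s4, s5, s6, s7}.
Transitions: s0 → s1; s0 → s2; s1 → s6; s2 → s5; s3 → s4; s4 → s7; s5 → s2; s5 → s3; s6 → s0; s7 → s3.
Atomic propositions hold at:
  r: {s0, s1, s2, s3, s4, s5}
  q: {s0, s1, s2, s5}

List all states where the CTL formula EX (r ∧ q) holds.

Sat(r ∧ q) = {s0, s1, s2, s5}
Sat(EX (r ∧ q)) = {s : some successor in {s0, s1, s2, s5}} = {s0, s2, s5, s6}

{s0, s2, s5, s6}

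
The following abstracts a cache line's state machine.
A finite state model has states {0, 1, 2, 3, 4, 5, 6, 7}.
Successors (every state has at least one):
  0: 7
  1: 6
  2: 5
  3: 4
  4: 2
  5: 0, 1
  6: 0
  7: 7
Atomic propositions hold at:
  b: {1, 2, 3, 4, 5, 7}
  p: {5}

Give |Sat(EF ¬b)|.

Sat(¬b) = {0, 6}
EF ¬b: least fixpoint, start Z0 = {0, 6}, add states with some successor in Z. Z1 = {0, 1, 5, 6}; Z2 = {0, 1, 2, 5, 6}; Z3 = {0, 1, 2, 4, 5, 6}; Z4 = {0, 1, 2, 3, 4, 5, 6}; fixed.
Sat(EF ¬b) = {0, 1, 2, 3, 4, 5, 6}
|Sat(EF ¬b)| = |{0, 1, 2, 3, 4, 5, 6}| = 7.

7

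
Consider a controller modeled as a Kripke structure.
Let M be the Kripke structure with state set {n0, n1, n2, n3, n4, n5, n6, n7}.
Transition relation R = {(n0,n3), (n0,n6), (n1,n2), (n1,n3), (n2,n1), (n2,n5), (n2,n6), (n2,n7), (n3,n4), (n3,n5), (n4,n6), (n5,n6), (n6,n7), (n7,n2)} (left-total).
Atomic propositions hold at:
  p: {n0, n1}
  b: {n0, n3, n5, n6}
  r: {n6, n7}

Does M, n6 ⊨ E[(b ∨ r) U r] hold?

Sat(b ∨ r) = {n0, n3, n5, n6, n7}
E[(b ∨ r) U r]: least fixpoint, start Z0 = Sat(r) = {n6, n7}, add states in Sat(b ∨ r) with some successor in Z. Z1 = {n0, n5, n6, n7}; Z2 = {n0, n3, n5, n6, n7}; fixed.
Sat(E[(b ∨ r) U r]) = {n0, n3, n5, n6, n7}
n6 ∈ Sat(E[(b ∨ r) U r]) = {n0, n3, n5, n6, n7}, so the formula holds at n6.

Yes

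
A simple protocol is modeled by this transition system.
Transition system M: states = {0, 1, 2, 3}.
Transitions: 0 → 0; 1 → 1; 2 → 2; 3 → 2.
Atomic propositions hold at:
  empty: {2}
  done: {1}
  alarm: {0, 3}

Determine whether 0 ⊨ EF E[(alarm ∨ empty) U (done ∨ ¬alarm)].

No

Sat(alarm ∨ empty) = {0, 2, 3}
Sat(¬alarm) = {1, 2}
Sat(done ∨ ¬alarm) = {1, 2}
E[(alarm ∨ empty) U (done ∨ ¬alarm)]: least fixpoint, start Z0 = Sat((done ∨ ¬alarm)) = {1, 2}, add states in Sat(alarm ∨ empty) with some successor in Z. Z1 = {1, 2, 3}; fixed.
Sat(E[(alarm ∨ empty) U (done ∨ ¬alarm)]) = {1, 2, 3}
EF E[(alarm ∨ empty) U (done ∨ ¬alarm)]: least fixpoint, start Z0 = {1, 2, 3}, add states with some successor in Z. Already a fixed point.
Sat(EF E[(alarm ∨ empty) U (done ∨ ¬alarm)]) = {1, 2, 3}
0 ∉ Sat(EF E[(alarm ∨ empty) U (done ∨ ¬alarm)]) = {1, 2, 3}, so the formula does not hold at 0.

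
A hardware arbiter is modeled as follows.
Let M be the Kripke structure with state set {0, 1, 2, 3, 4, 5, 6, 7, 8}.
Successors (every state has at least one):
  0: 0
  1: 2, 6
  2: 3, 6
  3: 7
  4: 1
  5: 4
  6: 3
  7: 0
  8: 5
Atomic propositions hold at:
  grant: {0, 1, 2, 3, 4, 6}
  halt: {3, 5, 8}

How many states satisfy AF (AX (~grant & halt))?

Sat(~grant) = {5, 7, 8}
Sat(~grant & halt) = {5, 8}
Sat(AX (~grant & halt)) = {s : every successor in {5, 8}} = {8}
AF (AX (~grant & halt)): least fixpoint, start Z0 = {8}, add states with every successor in Z. Already a fixed point.
Sat(AF (AX (~grant & halt))) = {8}
|Sat(AF (AX (~grant & halt)))| = |{8}| = 1.

1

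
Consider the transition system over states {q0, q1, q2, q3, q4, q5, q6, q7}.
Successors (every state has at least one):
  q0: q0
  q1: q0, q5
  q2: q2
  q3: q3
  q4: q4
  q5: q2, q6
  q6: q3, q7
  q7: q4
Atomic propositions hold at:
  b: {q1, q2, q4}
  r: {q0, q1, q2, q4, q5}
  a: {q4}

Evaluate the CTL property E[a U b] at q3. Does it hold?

E[a U b]: least fixpoint, start Z0 = Sat(b) = {q1, q2, q4}, add states in Sat(a) with some successor in Z. Already a fixed point.
Sat(E[a U b]) = {q1, q2, q4}
q3 ∉ Sat(E[a U b]) = {q1, q2, q4}, so the formula does not hold at q3.

No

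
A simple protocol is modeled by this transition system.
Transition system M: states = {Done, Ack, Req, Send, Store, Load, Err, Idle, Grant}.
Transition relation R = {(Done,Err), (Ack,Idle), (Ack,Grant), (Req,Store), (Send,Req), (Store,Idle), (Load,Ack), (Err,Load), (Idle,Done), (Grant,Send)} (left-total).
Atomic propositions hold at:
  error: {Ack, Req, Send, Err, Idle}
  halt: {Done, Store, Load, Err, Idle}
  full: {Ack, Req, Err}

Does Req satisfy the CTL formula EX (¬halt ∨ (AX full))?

Sat(¬halt) = {Ack, Req, Send, Grant}
Sat(AX full) = {s : every successor in {Ack, Req, Err}} = {Done, Send, Load}
Sat(¬halt ∨ (AX full)) = {Done, Ack, Req, Send, Load, Grant}
Sat(EX (¬halt ∨ (AX full))) = {s : some successor in {Done, Ack, Req, Send, Load, Grant}} = {Ack, Send, Load, Err, Idle, Grant}
Req ∉ Sat(EX (¬halt ∨ (AX full))) = {Ack, Send, Load, Err, Idle, Grant}, so the formula does not hold at Req.

No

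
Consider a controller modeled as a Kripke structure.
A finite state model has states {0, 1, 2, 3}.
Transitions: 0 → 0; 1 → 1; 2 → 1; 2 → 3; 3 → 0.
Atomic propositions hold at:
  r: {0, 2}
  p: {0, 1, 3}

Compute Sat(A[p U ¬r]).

Sat(¬r) = {1, 3}
A[p U ¬r]: least fixpoint, start Z0 = Sat(¬r) = {1, 3}, add states in Sat(p) with every successor in Z. Already a fixed point.
Sat(A[p U ¬r]) = {1, 3}

{1, 3}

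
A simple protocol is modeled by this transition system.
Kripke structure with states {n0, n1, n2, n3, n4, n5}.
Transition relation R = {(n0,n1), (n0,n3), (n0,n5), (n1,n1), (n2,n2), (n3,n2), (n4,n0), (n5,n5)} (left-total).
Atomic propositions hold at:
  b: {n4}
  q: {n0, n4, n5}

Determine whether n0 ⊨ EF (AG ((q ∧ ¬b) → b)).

Sat(¬b) = {n0, n1, n2, n3, n5}
Sat(q ∧ ¬b) = {n0, n5}
Sat((q ∧ ¬b) → b) = {n1, n2, n3, n4}
AG ((q ∧ ¬b) → b): greatest fixpoint, start Z0 = {n1, n2, n3, n4}, keep only states in Sat with every successor in Z. Z1 = {n1, n2, n3}; fixed.
Sat(AG ((q ∧ ¬b) → b)) = {n1, n2, n3}
EF (AG ((q ∧ ¬b) → b)): least fixpoint, start Z0 = {n1, n2, n3}, add states with some successor in Z. Z1 = {n0, n1, n2, n3}; Z2 = {n0, n1, n2, n3, n4}; fixed.
Sat(EF (AG ((q ∧ ¬b) → b))) = {n0, n1, n2, n3, n4}
n0 ∈ Sat(EF (AG ((q ∧ ¬b) → b))) = {n0, n1, n2, n3, n4}, so the formula holds at n0.

Yes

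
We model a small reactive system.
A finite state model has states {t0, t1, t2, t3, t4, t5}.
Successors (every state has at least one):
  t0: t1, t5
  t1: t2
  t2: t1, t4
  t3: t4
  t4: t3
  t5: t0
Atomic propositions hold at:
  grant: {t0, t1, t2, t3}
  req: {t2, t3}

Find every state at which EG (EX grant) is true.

{t0, t1, t2, t5}

Sat(EX grant) = {s : some successor in {t0, t1, t2, t3}} = {t0, t1, t2, t4, t5}
EG (EX grant): greatest fixpoint, start Z0 = {t0, t1, t2, t4, t5}, keep only states in Sat with some successor in Z. Z1 = {t0, t1, t2, t5}; fixed.
Sat(EG (EX grant)) = {t0, t1, t2, t5}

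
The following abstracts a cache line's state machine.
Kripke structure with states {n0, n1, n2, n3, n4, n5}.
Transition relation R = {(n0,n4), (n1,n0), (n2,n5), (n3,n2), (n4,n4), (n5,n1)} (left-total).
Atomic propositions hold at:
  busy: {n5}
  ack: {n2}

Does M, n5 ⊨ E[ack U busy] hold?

Yes

E[ack U busy]: least fixpoint, start Z0 = Sat(busy) = {n5}, add states in Sat(ack) with some successor in Z. Z1 = {n2, n5}; fixed.
Sat(E[ack U busy]) = {n2, n5}
n5 ∈ Sat(E[ack U busy]) = {n2, n5}, so the formula holds at n5.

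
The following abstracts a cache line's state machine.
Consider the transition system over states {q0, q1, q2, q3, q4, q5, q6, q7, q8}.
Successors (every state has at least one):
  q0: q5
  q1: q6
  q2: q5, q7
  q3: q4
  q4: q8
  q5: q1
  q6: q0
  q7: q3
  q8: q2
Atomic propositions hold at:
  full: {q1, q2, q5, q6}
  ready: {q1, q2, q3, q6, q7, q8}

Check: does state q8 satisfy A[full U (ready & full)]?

No

Sat(ready & full) = {q1, q2, q6}
A[full U (ready & full)]: least fixpoint, start Z0 = Sat((ready & full)) = {q1, q2, q6}, add states in Sat(full) with every successor in Z. Z1 = {q1, q2, q5, q6}; fixed.
Sat(A[full U (ready & full)]) = {q1, q2, q5, q6}
q8 ∉ Sat(A[full U (ready & full)]) = {q1, q2, q5, q6}, so the formula does not hold at q8.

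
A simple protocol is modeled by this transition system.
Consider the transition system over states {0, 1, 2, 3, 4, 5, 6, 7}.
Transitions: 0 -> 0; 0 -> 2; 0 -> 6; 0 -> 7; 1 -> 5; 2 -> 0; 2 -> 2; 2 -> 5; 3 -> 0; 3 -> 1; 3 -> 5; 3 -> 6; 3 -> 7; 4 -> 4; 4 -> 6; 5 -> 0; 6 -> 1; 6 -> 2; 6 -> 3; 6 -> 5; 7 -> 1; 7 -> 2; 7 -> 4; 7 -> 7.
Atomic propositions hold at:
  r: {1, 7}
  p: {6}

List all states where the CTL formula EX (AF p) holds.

AF p: least fixpoint, start Z0 = {6}, add states with every successor in Z. Already a fixed point.
Sat(AF p) = {6}
Sat(EX (AF p)) = {s : some successor in {6}} = {0, 3, 4}

{0, 3, 4}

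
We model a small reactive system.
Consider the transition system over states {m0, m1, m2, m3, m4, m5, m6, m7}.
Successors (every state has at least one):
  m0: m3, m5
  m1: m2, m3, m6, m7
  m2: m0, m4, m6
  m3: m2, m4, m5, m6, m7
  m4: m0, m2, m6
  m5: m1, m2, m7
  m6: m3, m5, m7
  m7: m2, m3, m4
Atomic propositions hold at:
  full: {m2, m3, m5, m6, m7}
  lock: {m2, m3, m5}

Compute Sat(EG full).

{m2, m3, m5, m6, m7}

EG full: greatest fixpoint, start Z0 = {m2, m3, m5, m6, m7}, keep only states in Sat with some successor in Z. Already a fixed point.
Sat(EG full) = {m2, m3, m5, m6, m7}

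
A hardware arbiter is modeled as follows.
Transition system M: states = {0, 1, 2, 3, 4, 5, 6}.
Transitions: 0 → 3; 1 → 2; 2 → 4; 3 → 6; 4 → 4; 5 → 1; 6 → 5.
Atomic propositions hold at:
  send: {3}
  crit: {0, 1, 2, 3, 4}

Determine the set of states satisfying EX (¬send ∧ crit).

{1, 2, 4, 5}

Sat(¬send) = {0, 1, 2, 4, 5, 6}
Sat(¬send ∧ crit) = {0, 1, 2, 4}
Sat(EX (¬send ∧ crit)) = {s : some successor in {0, 1, 2, 4}} = {1, 2, 4, 5}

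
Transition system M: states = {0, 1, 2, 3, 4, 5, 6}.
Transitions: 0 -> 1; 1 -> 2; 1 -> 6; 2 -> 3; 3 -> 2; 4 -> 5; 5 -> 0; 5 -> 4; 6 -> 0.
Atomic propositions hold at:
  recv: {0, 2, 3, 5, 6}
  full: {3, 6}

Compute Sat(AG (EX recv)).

{2, 3}

Sat(EX recv) = {s : some successor in {0, 2, 3, 5, 6}} = {1, 2, 3, 4, 5, 6}
AG (EX recv): greatest fixpoint, start Z0 = {1, 2, 3, 4, 5, 6}, keep only states in Sat with every successor in Z. Z1 = {1, 2, 3, 4}; Z2 = {2, 3}; fixed.
Sat(AG (EX recv)) = {2, 3}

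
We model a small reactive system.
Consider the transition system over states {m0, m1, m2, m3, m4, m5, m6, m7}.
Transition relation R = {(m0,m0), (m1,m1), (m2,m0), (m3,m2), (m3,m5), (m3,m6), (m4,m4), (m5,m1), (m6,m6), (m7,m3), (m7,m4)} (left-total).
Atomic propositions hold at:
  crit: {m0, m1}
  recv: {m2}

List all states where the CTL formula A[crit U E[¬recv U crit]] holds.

{m0, m1, m3, m5, m7}

Sat(¬recv) = {m0, m1, m3, m4, m5, m6, m7}
E[¬recv U crit]: least fixpoint, start Z0 = Sat(crit) = {m0, m1}, add states in Sat(¬recv) with some successor in Z. Z1 = {m0, m1, m5}; Z2 = {m0, m1, m3, m5}; Z3 = {m0, m1, m3, m5, m7}; fixed.
Sat(E[¬recv U crit]) = {m0, m1, m3, m5, m7}
A[crit U E[¬recv U crit]]: least fixpoint, start Z0 = Sat(E[¬recv U crit]) = {m0, m1, m3, m5, m7}, add states in Sat(crit) with every successor in Z. Already a fixed point.
Sat(A[crit U E[¬recv U crit]]) = {m0, m1, m3, m5, m7}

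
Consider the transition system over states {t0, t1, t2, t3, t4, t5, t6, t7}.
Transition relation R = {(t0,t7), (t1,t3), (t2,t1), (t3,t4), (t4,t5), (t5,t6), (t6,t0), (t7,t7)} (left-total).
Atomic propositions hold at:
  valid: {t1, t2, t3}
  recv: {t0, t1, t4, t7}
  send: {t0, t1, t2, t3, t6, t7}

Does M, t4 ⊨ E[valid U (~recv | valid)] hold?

No

Sat(~recv) = {t2, t3, t5, t6}
Sat(~recv | valid) = {t1, t2, t3, t5, t6}
E[valid U (~recv | valid)]: least fixpoint, start Z0 = Sat((~recv | valid)) = {t1, t2, t3, t5, t6}, add states in Sat(valid) with some successor in Z. Already a fixed point.
Sat(E[valid U (~recv | valid)]) = {t1, t2, t3, t5, t6}
t4 ∉ Sat(E[valid U (~recv | valid)]) = {t1, t2, t3, t5, t6}, so the formula does not hold at t4.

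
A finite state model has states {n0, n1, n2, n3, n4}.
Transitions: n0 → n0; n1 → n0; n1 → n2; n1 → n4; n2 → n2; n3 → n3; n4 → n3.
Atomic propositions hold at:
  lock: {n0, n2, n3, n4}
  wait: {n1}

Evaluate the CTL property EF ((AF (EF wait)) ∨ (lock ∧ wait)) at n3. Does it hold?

No

EF wait: least fixpoint, start Z0 = {n1}, add states with some successor in Z. Already a fixed point.
Sat(EF wait) = {n1}
AF (EF wait): least fixpoint, start Z0 = {n1}, add states with every successor in Z. Already a fixed point.
Sat(AF (EF wait)) = {n1}
Sat(lock ∧ wait) = ∅
Sat((AF (EF wait)) ∨ (lock ∧ wait)) = {n1}
EF ((AF (EF wait)) ∨ (lock ∧ wait)): least fixpoint, start Z0 = {n1}, add states with some successor in Z. Already a fixed point.
Sat(EF ((AF (EF wait)) ∨ (lock ∧ wait))) = {n1}
n3 ∉ Sat(EF ((AF (EF wait)) ∨ (lock ∧ wait))) = {n1}, so the formula does not hold at n3.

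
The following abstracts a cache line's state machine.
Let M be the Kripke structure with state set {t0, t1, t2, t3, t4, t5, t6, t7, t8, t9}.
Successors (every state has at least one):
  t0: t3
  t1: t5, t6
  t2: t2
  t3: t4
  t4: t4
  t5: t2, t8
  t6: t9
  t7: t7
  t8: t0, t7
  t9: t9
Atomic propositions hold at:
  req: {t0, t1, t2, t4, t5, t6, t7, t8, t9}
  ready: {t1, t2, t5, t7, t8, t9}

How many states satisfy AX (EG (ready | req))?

8

Sat(ready | req) = {t0, t1, t2, t4, t5, t6, t7, t8, t9}
EG (ready | req): greatest fixpoint, start Z0 = {t0, t1, t2, t4, t5, t6, t7, t8, t9}, keep only states in Sat with some successor in Z. Z1 = {t1, t2, t4, t5, t6, t7, t8, t9}; fixed.
Sat(EG (ready | req)) = {t1, t2, t4, t5, t6, t7, t8, t9}
Sat(AX (EG (ready | req))) = {s : every successor in {t1, t2, t4, t5, t6, t7, t8, t9}} = {t1, t2, t3, t4, t5, t6, t7, t9}
|Sat(AX (EG (ready | req)))| = |{t1, t2, t3, t4, t5, t6, t7, t9}| = 8.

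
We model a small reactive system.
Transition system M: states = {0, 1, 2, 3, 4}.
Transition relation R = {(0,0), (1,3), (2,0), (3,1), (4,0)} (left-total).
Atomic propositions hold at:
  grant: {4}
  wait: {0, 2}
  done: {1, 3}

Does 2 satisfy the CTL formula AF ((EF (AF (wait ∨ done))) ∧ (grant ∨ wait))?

Sat(wait ∨ done) = {0, 1, 2, 3}
AF (wait ∨ done): least fixpoint, start Z0 = {0, 1, 2, 3}, add states with every successor in Z. Z1 = {0, 1, 2, 3, 4}; fixed.
Sat(AF (wait ∨ done)) = {0, 1, 2, 3, 4}
EF (AF (wait ∨ done)): least fixpoint, start Z0 = {0, 1, 2, 3, 4}, add states with some successor in Z. Already a fixed point.
Sat(EF (AF (wait ∨ done))) = {0, 1, 2, 3, 4}
Sat(grant ∨ wait) = {0, 2, 4}
Sat((EF (AF (wait ∨ done))) ∧ (grant ∨ wait)) = {0, 2, 4}
AF ((EF (AF (wait ∨ done))) ∧ (grant ∨ wait)): least fixpoint, start Z0 = {0, 2, 4}, add states with every successor in Z. Already a fixed point.
Sat(AF ((EF (AF (wait ∨ done))) ∧ (grant ∨ wait))) = {0, 2, 4}
2 ∈ Sat(AF ((EF (AF (wait ∨ done))) ∧ (grant ∨ wait))) = {0, 2, 4}, so the formula holds at 2.

Yes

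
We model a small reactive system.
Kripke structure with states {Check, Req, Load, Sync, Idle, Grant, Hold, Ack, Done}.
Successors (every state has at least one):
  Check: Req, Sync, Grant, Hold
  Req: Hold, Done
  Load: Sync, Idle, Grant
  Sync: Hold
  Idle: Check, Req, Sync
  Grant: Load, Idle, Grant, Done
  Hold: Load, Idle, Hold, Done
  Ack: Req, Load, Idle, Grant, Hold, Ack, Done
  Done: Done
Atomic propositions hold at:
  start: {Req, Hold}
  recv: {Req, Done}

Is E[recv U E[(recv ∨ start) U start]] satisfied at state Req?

Yes

Sat(recv ∨ start) = {Req, Hold, Done}
E[(recv ∨ start) U start]: least fixpoint, start Z0 = Sat(start) = {Req, Hold}, add states in Sat(recv ∨ start) with some successor in Z. Already a fixed point.
Sat(E[(recv ∨ start) U start]) = {Req, Hold}
E[recv U E[(recv ∨ start) U start]]: least fixpoint, start Z0 = Sat(E[(recv ∨ start) U start]) = {Req, Hold}, add states in Sat(recv) with some successor in Z. Already a fixed point.
Sat(E[recv U E[(recv ∨ start) U start]]) = {Req, Hold}
Req ∈ Sat(E[recv U E[(recv ∨ start) U start]]) = {Req, Hold}, so the formula holds at Req.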